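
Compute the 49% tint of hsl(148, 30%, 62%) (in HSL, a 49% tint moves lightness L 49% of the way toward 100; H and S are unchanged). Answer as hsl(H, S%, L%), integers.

hsl(148, 30%, 81%)

L moves 49% from 62 toward 100: 62 + 18.62 = 80.62 → 81.
H and S are unchanged.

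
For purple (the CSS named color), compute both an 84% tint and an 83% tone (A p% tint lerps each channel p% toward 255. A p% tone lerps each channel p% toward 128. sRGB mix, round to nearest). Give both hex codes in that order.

#EBD6EB, #806A80

CSS purple is rgb(128, 0, 128).
84% tint:
  R: 128 + 0.84×(255−128) = 128 + 106.68 = 234.68 → 235
  G: 0 + 0.84×(255−0) = 0 + 214.2 = 214.2 → 214
  B: 128 + 0.84×(255−128) = 128 + 106.68 = 234.68 → 235
  → #EBD6EB
83% tone:
  R: 128 + 0.83×(128−128) = 128 + 0 = 128 → 128
  G: 0 + 106.24 = 106.24 → 106
  B: 128 + 0.83×(128−128) = 128 + 0 = 128 → 128
  → #806A80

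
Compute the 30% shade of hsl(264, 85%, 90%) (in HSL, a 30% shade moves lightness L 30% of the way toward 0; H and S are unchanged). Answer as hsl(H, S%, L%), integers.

hsl(264, 85%, 63%)

L moves 30% from 90 toward 0: 90 − 27 = 63 → 63.
H and S are unchanged.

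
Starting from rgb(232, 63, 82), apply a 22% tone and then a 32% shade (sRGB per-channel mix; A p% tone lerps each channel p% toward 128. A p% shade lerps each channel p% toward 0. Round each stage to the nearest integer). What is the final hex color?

A 22% tone moves each channel 22% toward 128:
  R: 232 − 22.88 = 209.12 → 209
  G: 63 + 0.22×(128−63) = 63 + 14.3 = 77.3 → 77
  B: 82 + 10.12 = 92.12 → 92
After the tone: rgb(209, 77, 92) = #D14D5C.
Per channel, c → c + 0.32(0 − c):
  R: 209 − 66.88 = 142.12 → 142
  G: 77 + 0.32×(0−77) = 77 − 24.64 = 52.36 → 52
  B: 92 − 29.44 = 62.56 → 63
rgb(142, 52, 63) = #8E343F.

#8E343F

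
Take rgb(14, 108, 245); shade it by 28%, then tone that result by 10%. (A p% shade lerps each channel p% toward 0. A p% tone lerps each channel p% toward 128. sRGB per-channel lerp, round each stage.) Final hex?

A 28% shade moves each channel 28% toward 0:
  R: 14 − 3.92 = 10.08 → 10
  G: 108 + 0.28×(0−108) = 108 − 30.24 = 77.76 → 78
  B: 245 + 0.28×(0−245) = 245 − 68.6 = 176.4 → 176
After the shade: rgb(10, 78, 176) = #0a4eb0.
A 10% tone moves each channel 10% toward 128:
  R: 10 + 11.8 = 21.8 → 22
  G: 78 + 0.1×(128−78) = 78 + 5 = 83 → 83
  B: 176 + 0.1×(128−176) = 176 − 4.8 = 171.2 → 171
rgb(22, 83, 171) = #1653ab.

#1653ab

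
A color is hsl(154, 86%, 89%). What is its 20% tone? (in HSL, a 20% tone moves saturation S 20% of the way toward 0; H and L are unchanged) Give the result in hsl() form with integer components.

S moves 20% from 86 toward 0: 86 − 17.2 = 68.8 → 69.
H and L are unchanged.

hsl(154, 69%, 89%)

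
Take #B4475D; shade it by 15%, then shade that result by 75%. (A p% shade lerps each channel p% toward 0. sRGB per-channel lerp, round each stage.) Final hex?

#260F14

#B4475D is rgb(180, 71, 93).
Lerp each channel 15% toward 0:
  R: 180 − 27 = 153 → 153
  G: 71 − 10.65 = 60.35 → 60
  B: 93 − 13.95 = 79.05 → 79
After the shade: rgb(153, 60, 79) = #993C4F.
Lerp each channel 75% toward 0:
  R: 153 − 114.75 = 38.25 → 38
  G: 60 − 45 = 15 → 15
  B: 79 − 59.25 = 19.75 → 20
rgb(38, 15, 20) = #260F14.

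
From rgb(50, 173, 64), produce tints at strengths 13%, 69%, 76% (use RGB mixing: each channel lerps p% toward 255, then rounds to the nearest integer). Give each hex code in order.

13%: (50 + 26.65 = 76.65→77, 173 + 10.66 = 183.66→184, 64 + 24.83 = 88.83→89) → #4DB859
69%: (50 + 141.45 = 191.45→191, 173 + 56.58 = 229.58→230, 64 + 131.79 = 195.79→196) → #BFE6C4
76%: (50 + 155.8 = 205.8→206, 173 + 62.32 = 235.32→235, 64 + 145.16 = 209.16→209) → #CEEBD1

#4DB859, #BFE6C4, #CEEBD1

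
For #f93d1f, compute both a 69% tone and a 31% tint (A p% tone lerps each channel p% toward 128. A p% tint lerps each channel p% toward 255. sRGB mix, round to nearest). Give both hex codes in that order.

#f93d1f is rgb(249, 61, 31).
69% tone:
  R: 249 − 83.49 = 165.51 → 166
  G: 61 + 46.23 = 107.23 → 107
  B: 31 + 0.69×(128−31) = 31 + 66.93 = 97.93 → 98
  → #a66b62
31% tint:
  R: 249 + 1.86 = 250.86 → 251
  G: 61 + 0.31×(255−61) = 61 + 60.14 = 121.14 → 121
  B: 31 + 0.31×(255−31) = 31 + 69.44 = 100.44 → 100
  → #fb7964

#a66b62, #fb7964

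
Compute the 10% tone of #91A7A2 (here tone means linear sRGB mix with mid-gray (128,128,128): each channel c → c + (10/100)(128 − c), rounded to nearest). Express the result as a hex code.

#91A7A2 is rgb(145, 167, 162).
Per channel, c → c + 0.1(128 − c):
  R: 145 − 1.7 = 143.3 → 143
  G: 167 − 3.9 = 163.1 → 163
  B: 162 + 0.1×(128−162) = 162 − 3.4 = 158.6 → 159
rgb(143, 163, 159) = #8FA39F.

#8FA39F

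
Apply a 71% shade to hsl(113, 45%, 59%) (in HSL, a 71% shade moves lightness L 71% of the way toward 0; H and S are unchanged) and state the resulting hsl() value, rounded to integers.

L moves 71% from 59 toward 0: 59 − 41.89 = 17.11 → 17.
H and S are unchanged.

hsl(113, 45%, 17%)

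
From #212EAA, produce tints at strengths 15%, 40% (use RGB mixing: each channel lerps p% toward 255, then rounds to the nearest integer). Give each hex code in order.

#212EAA is rgb(33, 46, 170).
15%: (33 + 33.3 = 66.3→66, 46 + 31.35 = 77.35→77, 170 + 12.75 = 182.75→183) → #424DB7
40%: (33 + 88.8 = 121.8→122, 46 + 83.6 = 129.6→130, 170 + 34 = 204→204) → #7A82CC

#424DB7, #7A82CC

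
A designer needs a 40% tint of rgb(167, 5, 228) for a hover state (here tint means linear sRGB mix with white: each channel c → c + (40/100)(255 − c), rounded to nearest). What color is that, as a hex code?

#CA69EF

A 40% tint moves each channel 40% toward 255:
  R: 167 + 0.4×(255−167) = 167 + 35.2 = 202.2 → 202
  G: 5 + 0.4×(255−5) = 5 + 100 = 105 → 105
  B: 228 + 0.4×(255−228) = 228 + 10.8 = 238.8 → 239
rgb(202, 105, 239) = #CA69EF.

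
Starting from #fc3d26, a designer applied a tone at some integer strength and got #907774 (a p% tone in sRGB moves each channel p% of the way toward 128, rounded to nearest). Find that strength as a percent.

87%

#fc3d26 is rgb(252, 61, 38); #907774 is rgb(144, 119, 116).
On the R channel (widest range): 144 ≈ 252 + (p/100)(128 − 252), so p ≈ 100×(144 − 252)/(128 − 252) = -10800/-124 = 87.10.
p = 87 reproduces all three channels after rounding.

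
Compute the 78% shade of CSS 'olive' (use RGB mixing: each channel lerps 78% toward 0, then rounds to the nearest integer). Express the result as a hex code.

CSS olive is rgb(128, 128, 0).
Lerp each channel 78% toward 0:
  R: 128 + 0.78×(0−128) = 128 − 99.84 = 28.16 → 28
  G: 128 + 0.78×(0−128) = 128 − 99.84 = 28.16 → 28
  B: 0 + 0.78×(0−0) = 0 + 0 = 0 → 0
rgb(28, 28, 0) = #1c1c00.

#1c1c00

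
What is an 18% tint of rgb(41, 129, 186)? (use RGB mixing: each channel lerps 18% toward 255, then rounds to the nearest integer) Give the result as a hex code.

Lerp each channel 18% toward 255:
  R: 41 + 0.18×(255−41) = 41 + 38.52 = 79.52 → 80
  G: 129 + 0.18×(255−129) = 129 + 22.68 = 151.68 → 152
  B: 186 + 0.18×(255−186) = 186 + 12.42 = 198.42 → 198
rgb(80, 152, 198) = #5098c6.

#5098c6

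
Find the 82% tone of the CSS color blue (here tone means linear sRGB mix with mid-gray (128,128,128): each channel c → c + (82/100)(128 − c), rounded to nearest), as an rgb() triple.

CSS blue is rgb(0, 0, 255).
An 82% tone moves each channel 82% toward 128:
  R: 0 + 0.82×(128−0) = 0 + 104.96 = 104.96 → 105
  G: 0 + 104.96 = 104.96 → 105
  B: 255 + 0.82×(128−255) = 255 − 104.14 = 150.86 → 151

rgb(105, 105, 151)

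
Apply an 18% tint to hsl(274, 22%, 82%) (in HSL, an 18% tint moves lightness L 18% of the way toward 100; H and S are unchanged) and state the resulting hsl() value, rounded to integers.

hsl(274, 22%, 85%)

L moves 18% from 82 toward 100: 82 + 3.24 = 85.24 → 85.
H and S are unchanged.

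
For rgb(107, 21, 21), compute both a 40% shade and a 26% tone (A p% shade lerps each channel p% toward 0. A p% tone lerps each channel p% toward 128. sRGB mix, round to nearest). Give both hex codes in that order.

#400d0d, #703131

40% shade:
  R: 107 + 0.4×(0−107) = 107 − 42.8 = 64.2 → 64
  G: 21 + 0.4×(0−21) = 21 − 8.4 = 12.6 → 13
  B: 21 + 0.4×(0−21) = 21 − 8.4 = 12.6 → 13
  → #400d0d
26% tone:
  R: 107 + 0.26×(128−107) = 107 + 5.46 = 112.46 → 112
  G: 21 + 0.26×(128−21) = 21 + 27.82 = 48.82 → 49
  B: 21 + 27.82 = 48.82 → 49
  → #703131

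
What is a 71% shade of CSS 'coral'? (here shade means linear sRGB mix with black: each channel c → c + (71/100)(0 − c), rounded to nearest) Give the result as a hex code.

CSS coral is rgb(255, 127, 80).
Per channel, c → c + 0.71(0 − c):
  R: 255 + 0.71×(0−255) = 255 − 181.05 = 73.95 → 74
  G: 127 + 0.71×(0−127) = 127 − 90.17 = 36.83 → 37
  B: 80 + 0.71×(0−80) = 80 − 56.8 = 23.2 → 23
rgb(74, 37, 23) = #4a2517.

#4a2517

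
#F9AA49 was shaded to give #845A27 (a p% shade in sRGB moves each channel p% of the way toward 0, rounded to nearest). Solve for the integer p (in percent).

47%

#F9AA49 is rgb(249, 170, 73); #845A27 is rgb(132, 90, 39).
On the R channel (widest range): 132 ≈ 249 + (p/100)(0 − 249), so p ≈ 100×(132 − 249)/(0 − 249) = -11700/-249 = 46.99.
p = 47 reproduces all three channels after rounding.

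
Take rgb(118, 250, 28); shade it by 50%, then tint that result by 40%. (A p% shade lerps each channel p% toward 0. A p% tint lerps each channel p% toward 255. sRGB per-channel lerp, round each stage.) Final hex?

Lerp each channel 50% toward 0:
  R: 118 + 0.5×(0−118) = 118 − 59 = 59 → 59
  G: 250 − 125 = 125 → 125
  B: 28 − 14 = 14 → 14
After the shade: rgb(59, 125, 14) = #3B7D0E.
Lerp each channel 40% toward 255:
  R: 59 + 78.4 = 137.4 → 137
  G: 125 + 0.4×(255−125) = 125 + 52 = 177 → 177
  B: 14 + 96.4 = 110.4 → 110
rgb(137, 177, 110) = #89B16E.

#89B16E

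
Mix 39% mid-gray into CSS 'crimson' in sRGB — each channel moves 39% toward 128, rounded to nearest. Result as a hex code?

CSS crimson is rgb(220, 20, 60).
Lerp each channel 39% toward 128:
  R: 220 − 35.88 = 184.12 → 184
  G: 20 + 0.39×(128−20) = 20 + 42.12 = 62.12 → 62
  B: 60 + 0.39×(128−60) = 60 + 26.52 = 86.52 → 87
rgb(184, 62, 87) = #B83E57.

#B83E57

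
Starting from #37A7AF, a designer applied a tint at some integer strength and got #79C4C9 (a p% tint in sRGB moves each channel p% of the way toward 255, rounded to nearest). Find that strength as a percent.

#37A7AF is rgb(55, 167, 175); #79C4C9 is rgb(121, 196, 201).
On the R channel (widest range): 121 ≈ 55 + (p/100)(255 − 55), so p ≈ 100×(121 − 55)/(255 − 55) = 6600/200 = 33.00.
p = 33 reproduces all three channels after rounding.

33%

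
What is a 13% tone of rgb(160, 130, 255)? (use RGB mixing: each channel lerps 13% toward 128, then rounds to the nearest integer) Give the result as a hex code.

A 13% tone moves each channel 13% toward 128:
  R: 160 + 0.13×(128−160) = 160 − 4.16 = 155.84 → 156
  G: 130 + 0.13×(128−130) = 130 − 0.26 = 129.74 → 130
  B: 255 − 16.51 = 238.49 → 238
rgb(156, 130, 238) = #9c82ee.

#9c82ee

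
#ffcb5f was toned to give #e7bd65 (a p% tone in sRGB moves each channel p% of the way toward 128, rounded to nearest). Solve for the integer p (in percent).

19%

#ffcb5f is rgb(255, 203, 95); #e7bd65 is rgb(231, 189, 101).
On the R channel (widest range): 231 ≈ 255 + (p/100)(128 − 255), so p ≈ 100×(231 − 255)/(128 − 255) = -2400/-127 = 18.90.
p = 19 reproduces all three channels after rounding.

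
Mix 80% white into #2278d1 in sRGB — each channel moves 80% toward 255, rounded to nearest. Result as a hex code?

#2278d1 is rgb(34, 120, 209).
An 80% tint moves each channel 80% toward 255:
  R: 34 + 176.8 = 210.8 → 211
  G: 120 + 0.8×(255−120) = 120 + 108 = 228 → 228
  B: 209 + 36.8 = 245.8 → 246
rgb(211, 228, 246) = #d3e4f6.

#d3e4f6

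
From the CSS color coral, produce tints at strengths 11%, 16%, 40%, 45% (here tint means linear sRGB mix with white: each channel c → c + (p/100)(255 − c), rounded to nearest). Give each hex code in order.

CSS coral is rgb(255, 127, 80).
11%: (255→255, 127 + 14.08 = 141.08→141, 80 + 19.25 = 99.25→99) → #FF8D63
16%: (255→255, 127 + 20.48 = 147.48→147, 80 + 28 = 108→108) → #FF936C
40%: (255→255, 127 + 51.2 = 178.2→178, 80 + 70 = 150→150) → #FFB296
45%: (255→255, 127 + 57.6 = 184.6→185, 80 + 78.75 = 158.75→159) → #FFB99F

#FF8D63, #FF936C, #FFB296, #FFB99F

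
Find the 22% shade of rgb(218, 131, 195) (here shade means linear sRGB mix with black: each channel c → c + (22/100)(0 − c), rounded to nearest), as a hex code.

#AA6698

Lerp each channel 22% toward 0:
  R: 218 + 0.22×(0−218) = 218 − 47.96 = 170.04 → 170
  G: 131 + 0.22×(0−131) = 131 − 28.82 = 102.18 → 102
  B: 195 + 0.22×(0−195) = 195 − 42.9 = 152.1 → 152
rgb(170, 102, 152) = #AA6698.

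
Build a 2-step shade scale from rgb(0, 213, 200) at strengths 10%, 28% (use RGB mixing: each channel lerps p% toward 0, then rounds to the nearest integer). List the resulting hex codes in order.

10%: (0→0, 213 − 21.3 = 191.7→192, 200 − 20 = 180→180) → #00c0b4
28%: (0→0, 213 − 59.64 = 153.36→153, 200 − 56 = 144→144) → #009990

#00c0b4, #009990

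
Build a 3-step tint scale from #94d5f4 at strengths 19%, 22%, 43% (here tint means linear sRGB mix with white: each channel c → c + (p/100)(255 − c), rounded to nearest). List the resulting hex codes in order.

#94d5f4 is rgb(148, 213, 244).
19%: (148 + 20.33 = 168.33→168, 213 + 7.98 = 220.98→221, 244 + 2.09 = 246.09→246) → #a8ddf6
22%: (148 + 23.54 = 171.54→172, 213 + 9.24 = 222.24→222, 244 + 2.42 = 246.42→246) → #acdef6
43%: (148 + 46.01 = 194.01→194, 213 + 18.06 = 231.06→231, 244 + 4.73 = 248.73→249) → #c2e7f9

#a8ddf6, #acdef6, #c2e7f9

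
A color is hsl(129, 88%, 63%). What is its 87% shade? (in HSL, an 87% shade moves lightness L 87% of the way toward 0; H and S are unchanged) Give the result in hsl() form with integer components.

hsl(129, 88%, 8%)

L moves 87% from 63 toward 0: 63 − 54.81 = 8.19 → 8.
H and S are unchanged.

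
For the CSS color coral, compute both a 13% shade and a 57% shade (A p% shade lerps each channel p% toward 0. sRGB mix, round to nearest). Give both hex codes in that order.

#DE6E46, #6E3722

CSS coral is rgb(255, 127, 80).
13% shade:
  R: 255 − 33.15 = 221.85 → 222
  G: 127 + 0.13×(0−127) = 127 − 16.51 = 110.49 → 110
  B: 80 + 0.13×(0−80) = 80 − 10.4 = 69.6 → 70
  → #DE6E46
57% shade:
  R: 255 + 0.57×(0−255) = 255 − 145.35 = 109.65 → 110
  G: 127 + 0.57×(0−127) = 127 − 72.39 = 54.61 → 55
  B: 80 − 45.6 = 34.4 → 34
  → #6E3722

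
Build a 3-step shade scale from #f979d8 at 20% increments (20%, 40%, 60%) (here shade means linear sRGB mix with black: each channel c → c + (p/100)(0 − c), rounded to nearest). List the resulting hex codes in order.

#c761ad, #954982, #643056

#f979d8 is rgb(249, 121, 216).
20%: (249 − 49.8 = 199.2→199, 121 − 24.2 = 96.8→97, 216 − 43.2 = 172.8→173) → #c761ad
40%: (249 − 99.6 = 149.4→149, 121 − 48.4 = 72.6→73, 216 − 86.4 = 129.6→130) → #954982
60%: (249 − 149.4 = 99.6→100, 121 − 72.6 = 48.4→48, 216 − 129.6 = 86.4→86) → #643056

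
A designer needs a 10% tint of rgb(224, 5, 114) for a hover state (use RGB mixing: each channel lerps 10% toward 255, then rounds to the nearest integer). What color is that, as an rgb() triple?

Lerp each channel 10% toward 255:
  R: 224 + 0.1×(255−224) = 224 + 3.1 = 227.1 → 227
  G: 5 + 0.1×(255−5) = 5 + 25 = 30 → 30
  B: 114 + 0.1×(255−114) = 114 + 14.1 = 128.1 → 128

rgb(227, 30, 128)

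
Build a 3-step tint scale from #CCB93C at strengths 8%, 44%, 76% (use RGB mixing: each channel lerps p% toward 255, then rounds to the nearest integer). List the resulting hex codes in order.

#D0BF4C, #E2D892, #F3EED0

#CCB93C is rgb(204, 185, 60).
8%: (204 + 4.08 = 208.08→208, 185 + 5.6 = 190.6→191, 60 + 15.6 = 75.6→76) → #D0BF4C
44%: (204 + 22.44 = 226.44→226, 185 + 30.8 = 215.8→216, 60 + 85.8 = 145.8→146) → #E2D892
76%: (204 + 38.76 = 242.76→243, 185 + 53.2 = 238.2→238, 60 + 148.2 = 208.2→208) → #F3EED0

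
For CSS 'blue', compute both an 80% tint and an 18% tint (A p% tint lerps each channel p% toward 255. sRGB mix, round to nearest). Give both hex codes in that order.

CSS blue is rgb(0, 0, 255).
80% tint:
  R: 0 + 0.8×(255−0) = 0 + 204 = 204 → 204
  G: 0 + 204 = 204 → 204
  B: 255 + 0 = 255 → 255
  → #ccccff
18% tint:
  R: 0 + 45.9 = 45.9 → 46
  G: 0 + 45.9 = 45.9 → 46
  B: 255 + 0.18×(255−255) = 255 + 0 = 255 → 255
  → #2e2eff

#ccccff, #2e2eff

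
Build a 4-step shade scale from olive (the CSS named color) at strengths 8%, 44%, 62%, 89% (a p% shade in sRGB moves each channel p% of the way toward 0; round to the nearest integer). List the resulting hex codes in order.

CSS olive is rgb(128, 128, 0).
8%: (128 − 10.24 = 117.76→118, 128 − 10.24 = 117.76→118, 0→0) → #767600
44%: (128 − 56.32 = 71.68→72, 128 − 56.32 = 71.68→72, 0→0) → #484800
62%: (128 − 79.36 = 48.64→49, 128 − 79.36 = 48.64→49, 0→0) → #313100
89%: (128 − 113.92 = 14.08→14, 128 − 113.92 = 14.08→14, 0→0) → #0E0E00

#767600, #484800, #313100, #0E0E00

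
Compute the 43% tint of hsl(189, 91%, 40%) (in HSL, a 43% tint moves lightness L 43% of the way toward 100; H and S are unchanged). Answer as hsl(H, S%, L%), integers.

L moves 43% from 40 toward 100: 40 + 25.8 = 65.8 → 66.
H and S are unchanged.

hsl(189, 91%, 66%)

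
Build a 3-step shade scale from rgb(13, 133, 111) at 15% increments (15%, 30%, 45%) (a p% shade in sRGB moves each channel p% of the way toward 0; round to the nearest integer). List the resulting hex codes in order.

#0b715e, #095d4e, #07493d

15%: (13 − 1.95 = 11.05→11, 133 − 19.95 = 113.05→113, 111 − 16.65 = 94.35→94) → #0b715e
30%: (13 − 3.9 = 9.1→9, 133 − 39.9 = 93.1→93, 111 − 33.3 = 77.7→78) → #095d4e
45%: (13 − 5.85 = 7.15→7, 133 − 59.85 = 73.15→73, 111 − 49.95 = 61.05→61) → #07493d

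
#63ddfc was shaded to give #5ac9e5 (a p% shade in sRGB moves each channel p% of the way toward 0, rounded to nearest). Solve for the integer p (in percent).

#63ddfc is rgb(99, 221, 252); #5ac9e5 is rgb(90, 201, 229).
On the B channel (widest range): 229 ≈ 252 + (p/100)(0 − 252), so p ≈ 100×(229 − 252)/(0 − 252) = -2300/-252 = 9.13.
p = 9 reproduces all three channels after rounding.

9%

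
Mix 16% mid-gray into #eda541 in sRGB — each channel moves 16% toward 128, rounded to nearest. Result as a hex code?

#eda541 is rgb(237, 165, 65).
A 16% tone moves each channel 16% toward 128:
  R: 237 − 17.44 = 219.56 → 220
  G: 165 + 0.16×(128−165) = 165 − 5.92 = 159.08 → 159
  B: 65 + 0.16×(128−65) = 65 + 10.08 = 75.08 → 75
rgb(220, 159, 75) = #dc9f4b.

#dc9f4b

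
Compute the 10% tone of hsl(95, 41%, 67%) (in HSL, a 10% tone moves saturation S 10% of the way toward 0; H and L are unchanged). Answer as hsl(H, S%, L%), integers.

hsl(95, 37%, 67%)

S moves 10% from 41 toward 0: 41 − 4.1 = 36.9 → 37.
H and L are unchanged.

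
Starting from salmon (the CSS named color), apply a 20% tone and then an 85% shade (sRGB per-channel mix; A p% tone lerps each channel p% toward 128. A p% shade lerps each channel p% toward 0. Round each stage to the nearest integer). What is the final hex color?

CSS salmon is rgb(250, 128, 114).
Per channel, c → c + 0.2(128 − c):
  R: 250 − 24.4 = 225.6 → 226
  G: 128 + 0.2×(128−128) = 128 + 0 = 128 → 128
  B: 114 + 2.8 = 116.8 → 117
After the tone: rgb(226, 128, 117) = #e28075.
Per channel, c → c + 0.85(0 − c):
  R: 226 + 0.85×(0−226) = 226 − 192.1 = 33.9 → 34
  G: 128 − 108.8 = 19.2 → 19
  B: 117 + 0.85×(0−117) = 117 − 99.45 = 17.55 → 18
rgb(34, 19, 18) = #221312.

#221312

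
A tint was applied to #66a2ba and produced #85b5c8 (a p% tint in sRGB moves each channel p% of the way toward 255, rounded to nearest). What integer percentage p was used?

#66a2ba is rgb(102, 162, 186); #85b5c8 is rgb(133, 181, 200).
On the R channel (widest range): 133 ≈ 102 + (p/100)(255 − 102), so p ≈ 100×(133 − 102)/(255 − 102) = 3100/153 = 20.26.
p = 20 reproduces all three channels after rounding.

20%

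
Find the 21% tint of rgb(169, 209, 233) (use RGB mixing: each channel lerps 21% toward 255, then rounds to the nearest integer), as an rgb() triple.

A 21% tint moves each channel 21% toward 255:
  R: 169 + 0.21×(255−169) = 169 + 18.06 = 187.06 → 187
  G: 209 + 0.21×(255−209) = 209 + 9.66 = 218.66 → 219
  B: 233 + 0.21×(255−233) = 233 + 4.62 = 237.62 → 238

rgb(187, 219, 238)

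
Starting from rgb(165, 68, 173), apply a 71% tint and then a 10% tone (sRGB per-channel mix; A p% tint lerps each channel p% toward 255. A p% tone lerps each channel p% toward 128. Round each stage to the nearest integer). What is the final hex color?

Lerp each channel 71% toward 255:
  R: 165 + 0.71×(255−165) = 165 + 63.9 = 228.9 → 229
  G: 68 + 0.71×(255−68) = 68 + 132.77 = 200.77 → 201
  B: 173 + 0.71×(255−173) = 173 + 58.22 = 231.22 → 231
After the tint: rgb(229, 201, 231) = #e5c9e7.
Lerp each channel 10% toward 128:
  R: 229 + 0.1×(128−229) = 229 − 10.1 = 218.9 → 219
  G: 201 + 0.1×(128−201) = 201 − 7.3 = 193.7 → 194
  B: 231 + 0.1×(128−231) = 231 − 10.3 = 220.7 → 221
rgb(219, 194, 221) = #dbc2dd.

#dbc2dd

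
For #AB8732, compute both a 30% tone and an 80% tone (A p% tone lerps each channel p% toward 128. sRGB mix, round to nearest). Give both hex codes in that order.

#9E8549, #898170

#AB8732 is rgb(171, 135, 50).
30% tone:
  R: 171 − 12.9 = 158.1 → 158
  G: 135 + 0.3×(128−135) = 135 − 2.1 = 132.9 → 133
  B: 50 + 23.4 = 73.4 → 73
  → #9E8549
80% tone:
  R: 171 + 0.8×(128−171) = 171 − 34.4 = 136.6 → 137
  G: 135 − 5.6 = 129.4 → 129
  B: 50 + 62.4 = 112.4 → 112
  → #898170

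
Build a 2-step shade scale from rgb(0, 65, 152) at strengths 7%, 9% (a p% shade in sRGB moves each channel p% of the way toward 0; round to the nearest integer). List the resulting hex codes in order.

#003C8D, #003B8A

7%: (0→0, 65 − 4.55 = 60.45→60, 152 − 10.64 = 141.36→141) → #003C8D
9%: (0→0, 65 − 5.85 = 59.15→59, 152 − 13.68 = 138.32→138) → #003B8A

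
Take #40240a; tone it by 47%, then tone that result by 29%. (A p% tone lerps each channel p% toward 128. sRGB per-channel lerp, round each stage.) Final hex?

#685d53

#40240a is rgb(64, 36, 10).
Per channel, c → c + 0.47(128 − c):
  R: 64 + 0.47×(128−64) = 64 + 30.08 = 94.08 → 94
  G: 36 + 0.47×(128−36) = 36 + 43.24 = 79.24 → 79
  B: 10 + 0.47×(128−10) = 10 + 55.46 = 65.46 → 65
After the tone: rgb(94, 79, 65) = #5e4f41.
A 29% tone moves each channel 29% toward 128:
  R: 94 + 0.29×(128−94) = 94 + 9.86 = 103.86 → 104
  G: 79 + 0.29×(128−79) = 79 + 14.21 = 93.21 → 93
  B: 65 + 0.29×(128−65) = 65 + 18.27 = 83.27 → 83
rgb(104, 93, 83) = #685d53.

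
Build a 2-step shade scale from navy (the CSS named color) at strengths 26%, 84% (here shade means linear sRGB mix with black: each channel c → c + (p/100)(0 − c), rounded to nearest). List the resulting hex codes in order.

CSS navy is rgb(0, 0, 128).
26%: (0→0, 0→0, 128 − 33.28 = 94.72→95) → #00005f
84%: (0→0, 0→0, 128 − 107.52 = 20.48→20) → #000014

#00005f, #000014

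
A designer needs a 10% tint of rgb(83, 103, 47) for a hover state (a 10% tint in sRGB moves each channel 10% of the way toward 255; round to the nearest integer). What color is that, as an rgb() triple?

rgb(100, 118, 68)

Per channel, c → c + 0.1(255 − c):
  R: 83 + 0.1×(255−83) = 83 + 17.2 = 100.2 → 100
  G: 103 + 15.2 = 118.2 → 118
  B: 47 + 0.1×(255−47) = 47 + 20.8 = 67.8 → 68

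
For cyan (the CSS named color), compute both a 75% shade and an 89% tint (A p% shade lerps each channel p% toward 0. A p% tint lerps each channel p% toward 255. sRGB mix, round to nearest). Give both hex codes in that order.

#004040, #E3FFFF

CSS cyan is rgb(0, 255, 255).
75% shade:
  R: 0 + 0.75×(0−0) = 0 + 0 = 0 → 0
  G: 255 − 191.25 = 63.75 → 64
  B: 255 − 191.25 = 63.75 → 64
  → #004040
89% tint:
  R: 0 + 0.89×(255−0) = 0 + 226.95 = 226.95 → 227
  G: 255 + 0.89×(255−255) = 255 + 0 = 255 → 255
  B: 255 + 0 = 255 → 255
  → #E3FFFF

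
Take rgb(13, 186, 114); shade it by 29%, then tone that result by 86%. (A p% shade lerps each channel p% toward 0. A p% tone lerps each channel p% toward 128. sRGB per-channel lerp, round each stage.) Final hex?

#6F8179

Per channel, c → c + 0.29(0 − c):
  R: 13 − 3.77 = 9.23 → 9
  G: 186 + 0.29×(0−186) = 186 − 53.94 = 132.06 → 132
  B: 114 + 0.29×(0−114) = 114 − 33.06 = 80.94 → 81
After the shade: rgb(9, 132, 81) = #098451.
Per channel, c → c + 0.86(128 − c):
  R: 9 + 0.86×(128−9) = 9 + 102.34 = 111.34 → 111
  G: 132 − 3.44 = 128.56 → 129
  B: 81 + 0.86×(128−81) = 81 + 40.42 = 121.42 → 121
rgb(111, 129, 121) = #6F8179.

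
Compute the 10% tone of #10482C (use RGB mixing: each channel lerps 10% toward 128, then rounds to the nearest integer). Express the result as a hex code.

#1B4E34

#10482C is rgb(16, 72, 44).
A 10% tone moves each channel 10% toward 128:
  R: 16 + 11.2 = 27.2 → 27
  G: 72 + 0.1×(128−72) = 72 + 5.6 = 77.6 → 78
  B: 44 + 8.4 = 52.4 → 52
rgb(27, 78, 52) = #1B4E34.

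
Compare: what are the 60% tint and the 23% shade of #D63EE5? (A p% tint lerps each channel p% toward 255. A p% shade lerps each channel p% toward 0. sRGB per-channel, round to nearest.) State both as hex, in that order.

#EFB2F5, #A530B0

#D63EE5 is rgb(214, 62, 229).
60% tint:
  R: 214 + 24.6 = 238.6 → 239
  G: 62 + 0.6×(255−62) = 62 + 115.8 = 177.8 → 178
  B: 229 + 0.6×(255−229) = 229 + 15.6 = 244.6 → 245
  → #EFB2F5
23% shade:
  R: 214 − 49.22 = 164.78 → 165
  G: 62 + 0.23×(0−62) = 62 − 14.26 = 47.74 → 48
  B: 229 + 0.23×(0−229) = 229 − 52.67 = 176.33 → 176
  → #A530B0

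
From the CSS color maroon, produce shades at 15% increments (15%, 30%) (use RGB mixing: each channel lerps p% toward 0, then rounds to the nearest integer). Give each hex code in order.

#6D0000, #5A0000

CSS maroon is rgb(128, 0, 0).
15%: (128 − 19.2 = 108.8→109, 0→0, 0→0) → #6D0000
30%: (128 − 38.4 = 89.6→90, 0→0, 0→0) → #5A0000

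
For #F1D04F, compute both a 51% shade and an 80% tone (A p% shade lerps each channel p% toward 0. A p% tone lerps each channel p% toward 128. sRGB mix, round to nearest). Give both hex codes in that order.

#F1D04F is rgb(241, 208, 79).
51% shade:
  R: 241 + 0.51×(0−241) = 241 − 122.91 = 118.09 → 118
  G: 208 − 106.08 = 101.92 → 102
  B: 79 − 40.29 = 38.71 → 39
  → #766627
80% tone:
  R: 241 + 0.8×(128−241) = 241 − 90.4 = 150.6 → 151
  G: 208 − 64 = 144 → 144
  B: 79 + 39.2 = 118.2 → 118
  → #979076

#766627, #979076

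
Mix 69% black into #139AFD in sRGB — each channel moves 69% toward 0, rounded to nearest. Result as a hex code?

#139AFD is rgb(19, 154, 253).
Lerp each channel 69% toward 0:
  R: 19 − 13.11 = 5.89 → 6
  G: 154 + 0.69×(0−154) = 154 − 106.26 = 47.74 → 48
  B: 253 + 0.69×(0−253) = 253 − 174.57 = 78.43 → 78
rgb(6, 48, 78) = #06304E.

#06304E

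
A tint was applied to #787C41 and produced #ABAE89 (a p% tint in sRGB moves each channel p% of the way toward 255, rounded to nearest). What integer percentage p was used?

38%

#787C41 is rgb(120, 124, 65); #ABAE89 is rgb(171, 174, 137).
On the B channel (widest range): 137 ≈ 65 + (p/100)(255 − 65), so p ≈ 100×(137 − 65)/(255 − 65) = 7200/190 = 37.89.
p = 38 reproduces all three channels after rounding.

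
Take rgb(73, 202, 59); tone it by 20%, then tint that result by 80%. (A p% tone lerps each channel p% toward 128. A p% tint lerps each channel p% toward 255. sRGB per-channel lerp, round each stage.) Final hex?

#DDF1DB

Lerp each channel 20% toward 128:
  R: 73 + 0.2×(128−73) = 73 + 11 = 84 → 84
  G: 202 + 0.2×(128−202) = 202 − 14.8 = 187.2 → 187
  B: 59 + 13.8 = 72.8 → 73
After the tone: rgb(84, 187, 73) = #54BB49.
Lerp each channel 80% toward 255:
  R: 84 + 136.8 = 220.8 → 221
  G: 187 + 54.4 = 241.4 → 241
  B: 73 + 145.6 = 218.6 → 219
rgb(221, 241, 219) = #DDF1DB.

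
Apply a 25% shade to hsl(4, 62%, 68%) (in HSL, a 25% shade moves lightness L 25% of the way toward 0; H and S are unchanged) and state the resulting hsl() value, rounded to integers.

hsl(4, 62%, 51%)

L moves 25% from 68 toward 0: 68 − 17 = 51 → 51.
H and S are unchanged.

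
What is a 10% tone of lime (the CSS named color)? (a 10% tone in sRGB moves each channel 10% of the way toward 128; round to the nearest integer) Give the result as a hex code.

CSS lime is rgb(0, 255, 0).
A 10% tone moves each channel 10% toward 128:
  R: 0 + 12.8 = 12.8 → 13
  G: 255 − 12.7 = 242.3 → 242
  B: 0 + 12.8 = 12.8 → 13
rgb(13, 242, 13) = #0DF20D.

#0DF20D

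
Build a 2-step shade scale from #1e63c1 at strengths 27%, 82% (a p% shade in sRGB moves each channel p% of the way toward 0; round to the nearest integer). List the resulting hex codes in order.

#1e63c1 is rgb(30, 99, 193).
27%: (30 − 8.1 = 21.9→22, 99 − 26.73 = 72.27→72, 193 − 52.11 = 140.89→141) → #16488d
82%: (30 − 24.6 = 5.4→5, 99 − 81.18 = 17.82→18, 193 − 158.26 = 34.74→35) → #051223

#16488d, #051223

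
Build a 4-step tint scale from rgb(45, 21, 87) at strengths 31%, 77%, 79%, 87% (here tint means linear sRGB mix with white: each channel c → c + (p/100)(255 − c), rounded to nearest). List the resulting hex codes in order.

31%: (45 + 65.1 = 110.1→110, 21 + 72.54 = 93.54→94, 87 + 52.08 = 139.08→139) → #6e5e8b
77%: (45 + 161.7 = 206.7→207, 21 + 180.18 = 201.18→201, 87 + 129.36 = 216.36→216) → #cfc9d8
79%: (45 + 165.9 = 210.9→211, 21 + 184.86 = 205.86→206, 87 + 132.72 = 219.72→220) → #d3cedc
87%: (45 + 182.7 = 227.7→228, 21 + 203.58 = 224.58→225, 87 + 146.16 = 233.16→233) → #e4e1e9

#6e5e8b, #cfc9d8, #d3cedc, #e4e1e9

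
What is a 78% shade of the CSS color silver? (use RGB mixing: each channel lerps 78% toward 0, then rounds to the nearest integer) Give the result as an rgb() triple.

rgb(42, 42, 42)

CSS silver is rgb(192, 192, 192).
Lerp each channel 78% toward 0:
  R: 192 + 0.78×(0−192) = 192 − 149.76 = 42.24 → 42
  G: 192 + 0.78×(0−192) = 192 − 149.76 = 42.24 → 42
  B: 192 − 149.76 = 42.24 → 42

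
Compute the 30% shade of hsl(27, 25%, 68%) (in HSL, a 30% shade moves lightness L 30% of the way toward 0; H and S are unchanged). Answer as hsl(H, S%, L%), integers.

L moves 30% from 68 toward 0: 68 − 20.4 = 47.6 → 48.
H and S are unchanged.

hsl(27, 25%, 48%)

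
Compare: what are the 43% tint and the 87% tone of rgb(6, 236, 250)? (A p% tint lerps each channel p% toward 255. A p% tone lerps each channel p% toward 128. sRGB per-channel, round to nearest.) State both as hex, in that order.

43% tint:
  R: 6 + 107.07 = 113.07 → 113
  G: 236 + 0.43×(255−236) = 236 + 8.17 = 244.17 → 244
  B: 250 + 0.43×(255−250) = 250 + 2.15 = 252.15 → 252
  → #71f4fc
87% tone:
  R: 6 + 0.87×(128−6) = 6 + 106.14 = 112.14 → 112
  G: 236 − 93.96 = 142.04 → 142
  B: 250 − 106.14 = 143.86 → 144
  → #708e90

#71f4fc, #708e90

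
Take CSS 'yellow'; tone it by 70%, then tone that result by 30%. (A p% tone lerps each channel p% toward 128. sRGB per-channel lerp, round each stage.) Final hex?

#9b9b65

CSS yellow is rgb(255, 255, 0).
Lerp each channel 70% toward 128:
  R: 255 + 0.7×(128−255) = 255 − 88.9 = 166.1 → 166
  G: 255 + 0.7×(128−255) = 255 − 88.9 = 166.1 → 166
  B: 0 + 0.7×(128−0) = 0 + 89.6 = 89.6 → 90
After the tone: rgb(166, 166, 90) = #a6a65a.
Per channel, c → c + 0.3(128 − c):
  R: 166 + 0.3×(128−166) = 166 − 11.4 = 154.6 → 155
  G: 166 + 0.3×(128−166) = 166 − 11.4 = 154.6 → 155
  B: 90 + 0.3×(128−90) = 90 + 11.4 = 101.4 → 101
rgb(155, 155, 101) = #9b9b65.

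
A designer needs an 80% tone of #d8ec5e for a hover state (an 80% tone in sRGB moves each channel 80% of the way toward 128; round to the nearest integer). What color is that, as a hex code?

#d8ec5e is rgb(216, 236, 94).
Per channel, c → c + 0.8(128 − c):
  R: 216 + 0.8×(128−216) = 216 − 70.4 = 145.6 → 146
  G: 236 + 0.8×(128−236) = 236 − 86.4 = 149.6 → 150
  B: 94 + 0.8×(128−94) = 94 + 27.2 = 121.2 → 121
rgb(146, 150, 121) = #929679.

#929679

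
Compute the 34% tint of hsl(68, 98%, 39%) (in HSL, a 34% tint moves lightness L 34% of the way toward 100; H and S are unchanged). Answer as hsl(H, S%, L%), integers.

L moves 34% from 39 toward 100: 39 + 20.74 = 59.74 → 60.
H and S are unchanged.

hsl(68, 98%, 60%)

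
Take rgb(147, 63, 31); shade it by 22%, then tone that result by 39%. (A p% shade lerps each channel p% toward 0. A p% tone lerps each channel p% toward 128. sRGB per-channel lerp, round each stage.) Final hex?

#785041

Lerp each channel 22% toward 0:
  R: 147 + 0.22×(0−147) = 147 − 32.34 = 114.66 → 115
  G: 63 + 0.22×(0−63) = 63 − 13.86 = 49.14 → 49
  B: 31 + 0.22×(0−31) = 31 − 6.82 = 24.18 → 24
After the shade: rgb(115, 49, 24) = #733118.
A 39% tone moves each channel 39% toward 128:
  R: 115 + 5.07 = 120.07 → 120
  G: 49 + 0.39×(128−49) = 49 + 30.81 = 79.81 → 80
  B: 24 + 40.56 = 64.56 → 65
rgb(120, 80, 65) = #785041.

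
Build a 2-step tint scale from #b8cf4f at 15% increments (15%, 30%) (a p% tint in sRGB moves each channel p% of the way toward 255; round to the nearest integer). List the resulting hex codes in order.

#b8cf4f is rgb(184, 207, 79).
15%: (184 + 10.65 = 194.65→195, 207 + 7.2 = 214.2→214, 79 + 26.4 = 105.4→105) → #c3d669
30%: (184 + 21.3 = 205.3→205, 207 + 14.4 = 221.4→221, 79 + 52.8 = 131.8→132) → #cddd84

#c3d669, #cddd84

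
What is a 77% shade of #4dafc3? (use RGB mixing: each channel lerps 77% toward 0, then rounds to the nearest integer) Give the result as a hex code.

#4dafc3 is rgb(77, 175, 195).
Lerp each channel 77% toward 0:
  R: 77 + 0.77×(0−77) = 77 − 59.29 = 17.71 → 18
  G: 175 + 0.77×(0−175) = 175 − 134.75 = 40.25 → 40
  B: 195 − 150.15 = 44.85 → 45
rgb(18, 40, 45) = #12282d.

#12282d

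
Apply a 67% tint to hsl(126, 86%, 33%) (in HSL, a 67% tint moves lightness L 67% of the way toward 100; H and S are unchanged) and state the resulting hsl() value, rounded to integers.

L moves 67% from 33 toward 100: 33 + 44.89 = 77.89 → 78.
H and S are unchanged.

hsl(126, 86%, 78%)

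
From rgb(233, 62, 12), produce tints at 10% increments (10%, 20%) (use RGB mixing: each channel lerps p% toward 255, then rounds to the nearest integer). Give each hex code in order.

#EB5124, #ED653D

10%: (233 + 2.2 = 235.2→235, 62 + 19.3 = 81.3→81, 12 + 24.3 = 36.3→36) → #EB5124
20%: (233 + 4.4 = 237.4→237, 62 + 38.6 = 100.6→101, 12 + 48.6 = 60.6→61) → #ED653D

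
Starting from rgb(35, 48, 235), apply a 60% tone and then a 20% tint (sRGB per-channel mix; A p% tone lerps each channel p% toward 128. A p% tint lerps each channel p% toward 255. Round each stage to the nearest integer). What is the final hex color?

Lerp each channel 60% toward 128:
  R: 35 + 55.8 = 90.8 → 91
  G: 48 + 48 = 96 → 96
  B: 235 − 64.2 = 170.8 → 171
After the tone: rgb(91, 96, 171) = #5B60AB.
A 20% tint moves each channel 20% toward 255:
  R: 91 + 32.8 = 123.8 → 124
  G: 96 + 0.2×(255−96) = 96 + 31.8 = 127.8 → 128
  B: 171 + 0.2×(255−171) = 171 + 16.8 = 187.8 → 188
rgb(124, 128, 188) = #7C80BC.

#7C80BC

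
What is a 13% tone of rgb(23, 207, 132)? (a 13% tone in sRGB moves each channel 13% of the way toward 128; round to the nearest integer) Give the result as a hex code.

Lerp each channel 13% toward 128:
  R: 23 + 0.13×(128−23) = 23 + 13.65 = 36.65 → 37
  G: 207 + 0.13×(128−207) = 207 − 10.27 = 196.73 → 197
  B: 132 − 0.52 = 131.48 → 131
rgb(37, 197, 131) = #25C583.

#25C583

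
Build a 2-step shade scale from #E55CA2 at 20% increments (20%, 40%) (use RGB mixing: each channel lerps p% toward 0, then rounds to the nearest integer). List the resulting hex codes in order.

#E55CA2 is rgb(229, 92, 162).
20%: (229 − 45.8 = 183.2→183, 92 − 18.4 = 73.6→74, 162 − 32.4 = 129.6→130) → #B74A82
40%: (229 − 91.6 = 137.4→137, 92 − 36.8 = 55.2→55, 162 − 64.8 = 97.2→97) → #893761

#B74A82, #893761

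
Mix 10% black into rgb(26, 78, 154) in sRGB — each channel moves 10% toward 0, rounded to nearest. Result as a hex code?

#17468b

Lerp each channel 10% toward 0:
  R: 26 − 2.6 = 23.4 → 23
  G: 78 + 0.1×(0−78) = 78 − 7.8 = 70.2 → 70
  B: 154 + 0.1×(0−154) = 154 − 15.4 = 138.6 → 139
rgb(23, 70, 139) = #17468b.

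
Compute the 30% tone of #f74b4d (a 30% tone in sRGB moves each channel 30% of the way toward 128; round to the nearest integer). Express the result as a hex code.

#d35b5c

#f74b4d is rgb(247, 75, 77).
Per channel, c → c + 0.3(128 − c):
  R: 247 − 35.7 = 211.3 → 211
  G: 75 + 15.9 = 90.9 → 91
  B: 77 + 0.3×(128−77) = 77 + 15.3 = 92.3 → 92
rgb(211, 91, 92) = #d35b5c.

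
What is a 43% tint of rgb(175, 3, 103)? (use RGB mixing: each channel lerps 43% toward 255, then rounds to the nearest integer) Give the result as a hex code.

Per channel, c → c + 0.43(255 − c):
  R: 175 + 34.4 = 209.4 → 209
  G: 3 + 0.43×(255−3) = 3 + 108.36 = 111.36 → 111
  B: 103 + 65.36 = 168.36 → 168
rgb(209, 111, 168) = #D16FA8.

#D16FA8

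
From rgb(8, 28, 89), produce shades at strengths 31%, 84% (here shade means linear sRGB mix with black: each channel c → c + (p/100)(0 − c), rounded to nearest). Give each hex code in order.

31%: (8 − 2.48 = 5.52→6, 28 − 8.68 = 19.32→19, 89 − 27.59 = 61.41→61) → #06133D
84%: (8 − 6.72 = 1.28→1, 28 − 23.52 = 4.48→4, 89 − 74.76 = 14.24→14) → #01040E

#06133D, #01040E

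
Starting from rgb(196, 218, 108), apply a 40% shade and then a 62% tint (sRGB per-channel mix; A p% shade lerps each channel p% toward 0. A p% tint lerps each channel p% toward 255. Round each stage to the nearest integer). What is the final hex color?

Per channel, c → c + 0.4(0 − c):
  R: 196 + 0.4×(0−196) = 196 − 78.4 = 117.6 → 118
  G: 218 − 87.2 = 130.8 → 131
  B: 108 + 0.4×(0−108) = 108 − 43.2 = 64.8 → 65
After the shade: rgb(118, 131, 65) = #768341.
Per channel, c → c + 0.62(255 − c):
  R: 118 + 84.94 = 202.94 → 203
  G: 131 + 0.62×(255−131) = 131 + 76.88 = 207.88 → 208
  B: 65 + 0.62×(255−65) = 65 + 117.8 = 182.8 → 183
rgb(203, 208, 183) = #cbd0b7.

#cbd0b7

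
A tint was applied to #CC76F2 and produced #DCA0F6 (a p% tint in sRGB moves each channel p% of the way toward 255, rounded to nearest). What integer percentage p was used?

31%

#CC76F2 is rgb(204, 118, 242); #DCA0F6 is rgb(220, 160, 246).
On the G channel (widest range): 160 ≈ 118 + (p/100)(255 − 118), so p ≈ 100×(160 − 118)/(255 − 118) = 4200/137 = 30.66.
p = 31 reproduces all three channels after rounding.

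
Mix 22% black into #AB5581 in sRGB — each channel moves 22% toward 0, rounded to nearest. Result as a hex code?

#AB5581 is rgb(171, 85, 129).
A 22% shade moves each channel 22% toward 0:
  R: 171 − 37.62 = 133.38 → 133
  G: 85 + 0.22×(0−85) = 85 − 18.7 = 66.3 → 66
  B: 129 + 0.22×(0−129) = 129 − 28.38 = 100.62 → 101
rgb(133, 66, 101) = #854265.

#854265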